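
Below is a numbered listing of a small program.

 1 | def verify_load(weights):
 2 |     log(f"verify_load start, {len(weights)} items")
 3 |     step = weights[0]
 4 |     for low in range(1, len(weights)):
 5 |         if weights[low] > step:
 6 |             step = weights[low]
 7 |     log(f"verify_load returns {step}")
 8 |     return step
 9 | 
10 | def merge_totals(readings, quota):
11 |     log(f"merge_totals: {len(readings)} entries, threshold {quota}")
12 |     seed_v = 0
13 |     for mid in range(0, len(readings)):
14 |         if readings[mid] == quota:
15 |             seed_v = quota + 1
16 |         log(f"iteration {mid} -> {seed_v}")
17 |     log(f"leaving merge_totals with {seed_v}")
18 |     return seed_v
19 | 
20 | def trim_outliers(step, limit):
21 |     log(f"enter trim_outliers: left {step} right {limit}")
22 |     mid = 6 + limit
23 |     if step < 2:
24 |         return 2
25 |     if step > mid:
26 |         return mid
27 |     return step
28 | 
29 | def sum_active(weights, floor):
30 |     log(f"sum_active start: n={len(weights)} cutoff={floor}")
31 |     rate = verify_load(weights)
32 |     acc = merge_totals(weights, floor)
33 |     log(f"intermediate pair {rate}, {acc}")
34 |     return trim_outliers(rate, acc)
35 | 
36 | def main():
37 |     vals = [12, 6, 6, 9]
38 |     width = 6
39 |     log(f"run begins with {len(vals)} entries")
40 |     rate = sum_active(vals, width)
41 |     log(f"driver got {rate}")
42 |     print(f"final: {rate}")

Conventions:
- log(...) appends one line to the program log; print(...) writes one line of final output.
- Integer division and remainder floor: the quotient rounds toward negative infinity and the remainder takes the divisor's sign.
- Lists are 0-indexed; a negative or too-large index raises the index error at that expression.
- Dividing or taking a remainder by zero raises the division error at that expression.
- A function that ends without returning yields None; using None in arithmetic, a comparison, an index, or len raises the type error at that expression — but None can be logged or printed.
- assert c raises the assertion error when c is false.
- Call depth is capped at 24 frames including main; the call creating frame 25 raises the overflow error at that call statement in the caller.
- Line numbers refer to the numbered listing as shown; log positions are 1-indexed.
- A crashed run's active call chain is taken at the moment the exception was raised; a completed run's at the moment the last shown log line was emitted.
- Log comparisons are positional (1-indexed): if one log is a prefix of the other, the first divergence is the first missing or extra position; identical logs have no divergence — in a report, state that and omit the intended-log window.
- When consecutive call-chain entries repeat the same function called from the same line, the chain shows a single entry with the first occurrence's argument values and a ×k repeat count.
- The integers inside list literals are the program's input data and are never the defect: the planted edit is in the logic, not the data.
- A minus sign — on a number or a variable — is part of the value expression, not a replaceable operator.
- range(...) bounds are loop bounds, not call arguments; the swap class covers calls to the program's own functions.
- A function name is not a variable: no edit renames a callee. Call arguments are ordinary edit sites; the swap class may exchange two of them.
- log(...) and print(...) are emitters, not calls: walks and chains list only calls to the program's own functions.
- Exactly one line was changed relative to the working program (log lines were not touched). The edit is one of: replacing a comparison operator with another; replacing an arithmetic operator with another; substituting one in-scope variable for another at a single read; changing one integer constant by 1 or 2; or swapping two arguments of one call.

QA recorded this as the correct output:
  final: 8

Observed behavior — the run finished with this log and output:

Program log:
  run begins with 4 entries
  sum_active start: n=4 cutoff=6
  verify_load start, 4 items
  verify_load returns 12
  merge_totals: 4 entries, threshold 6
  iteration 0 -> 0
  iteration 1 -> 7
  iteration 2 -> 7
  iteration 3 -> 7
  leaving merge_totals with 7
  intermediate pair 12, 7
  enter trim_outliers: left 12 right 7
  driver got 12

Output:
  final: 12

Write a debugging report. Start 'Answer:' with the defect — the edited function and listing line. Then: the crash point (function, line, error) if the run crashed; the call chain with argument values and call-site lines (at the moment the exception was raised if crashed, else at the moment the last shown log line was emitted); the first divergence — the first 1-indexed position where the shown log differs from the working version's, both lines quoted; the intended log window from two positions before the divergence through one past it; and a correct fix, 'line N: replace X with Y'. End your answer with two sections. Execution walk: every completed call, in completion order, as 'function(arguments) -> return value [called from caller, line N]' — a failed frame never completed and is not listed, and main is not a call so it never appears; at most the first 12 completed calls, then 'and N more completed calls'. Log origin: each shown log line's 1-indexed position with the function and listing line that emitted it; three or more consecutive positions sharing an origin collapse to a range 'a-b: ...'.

Answer: the defect is in merge_totals at line 15.
Core observation: The log first diverges at position 7: the faulty run prints 'iteration 1 -> 7' where the working version prints 'iteration 1 -> 1'.
Call chain: main.
First divergence: position 7 — the shown line 'iteration 1 -> 7' should read 'iteration 1 -> 1'.
Intended log window:
  5: merge_totals: 4 entries, threshold 6
  6: iteration 0 -> 0
  7: iteration 1 -> 1
  8: iteration 2 -> 2
Execution walk:
  verify_load([12, 6, 6, 9]) -> 12  [called from sum_active, line 31]
  merge_totals([12, 6, 6, 9], 6) -> 7  [called from sum_active, line 32]
  trim_outliers(12, 7) -> 12  [called from sum_active, line 34]
  sum_active([12, 6, 6, 9], 6) -> 12  [called from main, line 40]
Log line origins:
  1: emitted by main (line 39)
  2: emitted by sum_active (line 30)
  3: emitted by verify_load (line 2)
  4: emitted by verify_load (line 7)
  5: emitted by merge_totals (line 11)
  6-9: emitted by merge_totals (line 16)
  10: emitted by merge_totals (line 17)
  11: emitted by sum_active (line 33)
  12: emitted by trim_outliers (line 21)
  13: emitted by main (line 41)
A correct fix: line 15: replace `quota` with `seed_v`.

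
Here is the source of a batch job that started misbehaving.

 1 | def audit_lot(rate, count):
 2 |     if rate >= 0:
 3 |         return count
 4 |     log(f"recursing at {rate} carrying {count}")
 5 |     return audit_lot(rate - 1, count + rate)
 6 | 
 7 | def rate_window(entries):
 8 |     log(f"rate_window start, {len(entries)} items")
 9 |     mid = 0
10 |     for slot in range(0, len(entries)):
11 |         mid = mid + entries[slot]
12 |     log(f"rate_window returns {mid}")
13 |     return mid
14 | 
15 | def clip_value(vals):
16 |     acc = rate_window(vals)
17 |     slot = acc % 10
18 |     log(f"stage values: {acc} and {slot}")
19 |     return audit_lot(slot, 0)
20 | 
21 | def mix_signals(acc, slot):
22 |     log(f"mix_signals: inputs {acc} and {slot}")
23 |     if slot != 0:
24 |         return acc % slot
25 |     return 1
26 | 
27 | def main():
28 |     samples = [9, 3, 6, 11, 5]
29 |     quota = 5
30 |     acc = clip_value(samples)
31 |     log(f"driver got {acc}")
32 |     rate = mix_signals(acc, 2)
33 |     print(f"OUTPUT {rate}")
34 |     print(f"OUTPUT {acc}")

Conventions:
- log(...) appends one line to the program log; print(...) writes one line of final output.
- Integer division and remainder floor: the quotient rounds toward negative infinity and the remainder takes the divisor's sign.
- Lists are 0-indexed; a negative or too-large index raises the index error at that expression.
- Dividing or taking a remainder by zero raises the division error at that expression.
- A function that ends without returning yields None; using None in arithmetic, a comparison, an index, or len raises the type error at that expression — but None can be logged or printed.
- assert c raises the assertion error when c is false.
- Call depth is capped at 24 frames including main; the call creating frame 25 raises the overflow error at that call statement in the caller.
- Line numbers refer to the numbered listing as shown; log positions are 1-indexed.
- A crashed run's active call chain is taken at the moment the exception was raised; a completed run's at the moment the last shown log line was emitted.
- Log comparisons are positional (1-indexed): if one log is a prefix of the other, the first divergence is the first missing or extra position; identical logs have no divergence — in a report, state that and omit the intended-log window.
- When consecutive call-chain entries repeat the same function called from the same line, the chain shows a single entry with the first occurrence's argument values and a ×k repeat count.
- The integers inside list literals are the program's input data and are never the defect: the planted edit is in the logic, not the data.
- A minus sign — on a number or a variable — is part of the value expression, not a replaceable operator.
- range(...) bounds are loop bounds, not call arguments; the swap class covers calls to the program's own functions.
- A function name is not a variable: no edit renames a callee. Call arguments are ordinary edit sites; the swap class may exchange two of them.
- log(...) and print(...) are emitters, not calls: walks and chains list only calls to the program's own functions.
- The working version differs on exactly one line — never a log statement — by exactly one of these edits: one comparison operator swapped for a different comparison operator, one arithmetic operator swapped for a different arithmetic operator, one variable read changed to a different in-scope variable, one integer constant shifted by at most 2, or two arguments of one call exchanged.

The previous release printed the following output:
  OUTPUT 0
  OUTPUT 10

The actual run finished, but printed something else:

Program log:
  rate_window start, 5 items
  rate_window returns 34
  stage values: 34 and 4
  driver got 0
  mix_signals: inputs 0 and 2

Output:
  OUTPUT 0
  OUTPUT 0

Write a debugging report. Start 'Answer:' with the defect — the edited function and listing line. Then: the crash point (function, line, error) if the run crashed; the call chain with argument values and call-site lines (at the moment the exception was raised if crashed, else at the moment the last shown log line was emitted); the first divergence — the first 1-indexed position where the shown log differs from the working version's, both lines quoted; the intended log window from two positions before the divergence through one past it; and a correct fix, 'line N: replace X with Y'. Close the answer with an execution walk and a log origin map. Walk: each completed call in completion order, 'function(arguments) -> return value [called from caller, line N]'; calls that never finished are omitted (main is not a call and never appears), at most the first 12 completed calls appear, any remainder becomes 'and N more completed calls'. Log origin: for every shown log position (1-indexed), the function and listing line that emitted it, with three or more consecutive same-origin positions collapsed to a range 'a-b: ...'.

Answer: the defect is in audit_lot at line 2.
Core observation: Position 4 is the first bad log line: 'driver got 0' should read 'recursing at 4 carrying 0'.
Call chain: main -> mix_signals(0, 2) (called at line 32).
First divergence: position 4 — the shown line 'driver got 0' should read 'recursing at 4 carrying 0'.
Intended log window:
  2: rate_window returns 34
  3: stage values: 34 and 4
  4: recursing at 4 carrying 0
  5: recursing at 3 carrying 4
Execution walk:
  rate_window([9, 3, 6, 11, 5]) -> 34  [called from clip_value, line 16]
  audit_lot(4, 0) -> 0  [called from clip_value, line 19]
  clip_value([9, 3, 6, 11, 5]) -> 0  [called from main, line 30]
  mix_signals(0, 2) -> 0  [called from main, line 32]
Log line origins:
  1: emitted by rate_window (line 8)
  2: emitted by rate_window (line 12)
  3: emitted by clip_value (line 18)
  4: emitted by main (line 31)
  5: emitted by mix_signals (line 22)
A correct fix: line 2: replace `>=` with `<=`.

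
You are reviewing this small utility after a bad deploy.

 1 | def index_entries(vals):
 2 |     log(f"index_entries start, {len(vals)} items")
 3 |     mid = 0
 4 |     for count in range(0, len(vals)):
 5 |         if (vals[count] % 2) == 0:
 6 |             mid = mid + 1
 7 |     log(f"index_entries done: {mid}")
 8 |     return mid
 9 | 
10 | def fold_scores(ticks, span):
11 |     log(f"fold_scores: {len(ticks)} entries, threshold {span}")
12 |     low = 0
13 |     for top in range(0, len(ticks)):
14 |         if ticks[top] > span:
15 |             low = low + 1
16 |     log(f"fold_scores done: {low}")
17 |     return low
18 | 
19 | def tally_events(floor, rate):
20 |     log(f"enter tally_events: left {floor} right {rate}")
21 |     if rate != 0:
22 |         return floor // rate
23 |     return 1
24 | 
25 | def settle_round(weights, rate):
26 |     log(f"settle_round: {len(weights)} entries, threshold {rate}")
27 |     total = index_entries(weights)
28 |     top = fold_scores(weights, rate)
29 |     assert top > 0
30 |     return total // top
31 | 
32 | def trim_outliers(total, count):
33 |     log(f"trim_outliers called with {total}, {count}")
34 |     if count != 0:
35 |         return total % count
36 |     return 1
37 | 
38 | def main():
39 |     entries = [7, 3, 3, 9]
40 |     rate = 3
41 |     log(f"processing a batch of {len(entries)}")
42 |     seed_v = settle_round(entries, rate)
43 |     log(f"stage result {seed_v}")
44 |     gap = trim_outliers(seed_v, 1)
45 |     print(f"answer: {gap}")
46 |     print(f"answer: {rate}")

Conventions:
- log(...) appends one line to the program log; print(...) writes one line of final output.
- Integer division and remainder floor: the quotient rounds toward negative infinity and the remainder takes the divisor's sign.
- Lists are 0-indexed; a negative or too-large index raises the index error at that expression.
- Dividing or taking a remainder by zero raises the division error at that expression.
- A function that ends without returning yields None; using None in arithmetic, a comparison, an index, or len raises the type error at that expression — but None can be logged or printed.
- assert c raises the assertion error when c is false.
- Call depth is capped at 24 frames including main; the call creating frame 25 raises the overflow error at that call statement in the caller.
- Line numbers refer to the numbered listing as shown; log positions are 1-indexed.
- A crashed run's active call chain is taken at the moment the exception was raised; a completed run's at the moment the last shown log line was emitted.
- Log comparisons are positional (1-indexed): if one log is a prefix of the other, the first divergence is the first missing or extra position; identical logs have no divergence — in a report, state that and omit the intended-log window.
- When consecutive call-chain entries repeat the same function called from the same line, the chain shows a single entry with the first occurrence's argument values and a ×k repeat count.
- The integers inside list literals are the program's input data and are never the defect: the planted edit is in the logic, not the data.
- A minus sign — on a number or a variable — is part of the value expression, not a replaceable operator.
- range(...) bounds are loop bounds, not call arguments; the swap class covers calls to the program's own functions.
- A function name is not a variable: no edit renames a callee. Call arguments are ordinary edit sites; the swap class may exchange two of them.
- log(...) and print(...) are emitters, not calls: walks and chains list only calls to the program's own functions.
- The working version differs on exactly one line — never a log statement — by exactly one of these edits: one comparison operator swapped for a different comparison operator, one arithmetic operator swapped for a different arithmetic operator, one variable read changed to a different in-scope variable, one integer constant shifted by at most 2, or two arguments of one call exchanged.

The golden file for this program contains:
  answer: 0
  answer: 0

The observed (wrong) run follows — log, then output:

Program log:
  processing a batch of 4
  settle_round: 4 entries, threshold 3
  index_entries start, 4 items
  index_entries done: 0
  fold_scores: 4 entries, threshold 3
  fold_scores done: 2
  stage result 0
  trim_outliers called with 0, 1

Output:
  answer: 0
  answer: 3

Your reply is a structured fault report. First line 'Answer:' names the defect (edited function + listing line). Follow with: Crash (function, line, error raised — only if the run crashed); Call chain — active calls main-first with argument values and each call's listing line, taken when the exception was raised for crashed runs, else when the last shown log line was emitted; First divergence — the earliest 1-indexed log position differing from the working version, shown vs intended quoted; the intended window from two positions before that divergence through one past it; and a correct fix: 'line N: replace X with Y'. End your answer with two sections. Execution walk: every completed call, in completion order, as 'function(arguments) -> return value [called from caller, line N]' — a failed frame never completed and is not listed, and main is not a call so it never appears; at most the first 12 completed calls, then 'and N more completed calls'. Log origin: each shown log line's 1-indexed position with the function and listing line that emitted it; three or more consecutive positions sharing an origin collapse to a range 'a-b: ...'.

Answer: the defect is in main at line 46.
Key observation: No log line changed; the fault shows up purely in the output.
Call chain: main -> trim_outliers(0, 1) (called at line 44).
First divergence: none (the log streams are identical).
Execution walk:
  index_entries([7, 3, 3, 9]) -> 0  [called from settle_round, line 27]
  fold_scores([7, 3, 3, 9], 3) -> 2  [called from settle_round, line 28]
  settle_round([7, 3, 3, 9], 3) -> 0  [called from main, line 42]
  trim_outliers(0, 1) -> 0  [called from main, line 44]
Origin of each log line:
  1: emitted by main (line 41)
  2: emitted by settle_round (line 26)
  3: emitted by index_entries (line 2)
  4: emitted by index_entries (line 7)
  5: emitted by fold_scores (line 11)
  6: emitted by fold_scores (line 16)
  7: emitted by main (line 43)
  8: emitted by trim_outliers (line 33)
A correct fix: line 46: replace `rate` with `seed_v`.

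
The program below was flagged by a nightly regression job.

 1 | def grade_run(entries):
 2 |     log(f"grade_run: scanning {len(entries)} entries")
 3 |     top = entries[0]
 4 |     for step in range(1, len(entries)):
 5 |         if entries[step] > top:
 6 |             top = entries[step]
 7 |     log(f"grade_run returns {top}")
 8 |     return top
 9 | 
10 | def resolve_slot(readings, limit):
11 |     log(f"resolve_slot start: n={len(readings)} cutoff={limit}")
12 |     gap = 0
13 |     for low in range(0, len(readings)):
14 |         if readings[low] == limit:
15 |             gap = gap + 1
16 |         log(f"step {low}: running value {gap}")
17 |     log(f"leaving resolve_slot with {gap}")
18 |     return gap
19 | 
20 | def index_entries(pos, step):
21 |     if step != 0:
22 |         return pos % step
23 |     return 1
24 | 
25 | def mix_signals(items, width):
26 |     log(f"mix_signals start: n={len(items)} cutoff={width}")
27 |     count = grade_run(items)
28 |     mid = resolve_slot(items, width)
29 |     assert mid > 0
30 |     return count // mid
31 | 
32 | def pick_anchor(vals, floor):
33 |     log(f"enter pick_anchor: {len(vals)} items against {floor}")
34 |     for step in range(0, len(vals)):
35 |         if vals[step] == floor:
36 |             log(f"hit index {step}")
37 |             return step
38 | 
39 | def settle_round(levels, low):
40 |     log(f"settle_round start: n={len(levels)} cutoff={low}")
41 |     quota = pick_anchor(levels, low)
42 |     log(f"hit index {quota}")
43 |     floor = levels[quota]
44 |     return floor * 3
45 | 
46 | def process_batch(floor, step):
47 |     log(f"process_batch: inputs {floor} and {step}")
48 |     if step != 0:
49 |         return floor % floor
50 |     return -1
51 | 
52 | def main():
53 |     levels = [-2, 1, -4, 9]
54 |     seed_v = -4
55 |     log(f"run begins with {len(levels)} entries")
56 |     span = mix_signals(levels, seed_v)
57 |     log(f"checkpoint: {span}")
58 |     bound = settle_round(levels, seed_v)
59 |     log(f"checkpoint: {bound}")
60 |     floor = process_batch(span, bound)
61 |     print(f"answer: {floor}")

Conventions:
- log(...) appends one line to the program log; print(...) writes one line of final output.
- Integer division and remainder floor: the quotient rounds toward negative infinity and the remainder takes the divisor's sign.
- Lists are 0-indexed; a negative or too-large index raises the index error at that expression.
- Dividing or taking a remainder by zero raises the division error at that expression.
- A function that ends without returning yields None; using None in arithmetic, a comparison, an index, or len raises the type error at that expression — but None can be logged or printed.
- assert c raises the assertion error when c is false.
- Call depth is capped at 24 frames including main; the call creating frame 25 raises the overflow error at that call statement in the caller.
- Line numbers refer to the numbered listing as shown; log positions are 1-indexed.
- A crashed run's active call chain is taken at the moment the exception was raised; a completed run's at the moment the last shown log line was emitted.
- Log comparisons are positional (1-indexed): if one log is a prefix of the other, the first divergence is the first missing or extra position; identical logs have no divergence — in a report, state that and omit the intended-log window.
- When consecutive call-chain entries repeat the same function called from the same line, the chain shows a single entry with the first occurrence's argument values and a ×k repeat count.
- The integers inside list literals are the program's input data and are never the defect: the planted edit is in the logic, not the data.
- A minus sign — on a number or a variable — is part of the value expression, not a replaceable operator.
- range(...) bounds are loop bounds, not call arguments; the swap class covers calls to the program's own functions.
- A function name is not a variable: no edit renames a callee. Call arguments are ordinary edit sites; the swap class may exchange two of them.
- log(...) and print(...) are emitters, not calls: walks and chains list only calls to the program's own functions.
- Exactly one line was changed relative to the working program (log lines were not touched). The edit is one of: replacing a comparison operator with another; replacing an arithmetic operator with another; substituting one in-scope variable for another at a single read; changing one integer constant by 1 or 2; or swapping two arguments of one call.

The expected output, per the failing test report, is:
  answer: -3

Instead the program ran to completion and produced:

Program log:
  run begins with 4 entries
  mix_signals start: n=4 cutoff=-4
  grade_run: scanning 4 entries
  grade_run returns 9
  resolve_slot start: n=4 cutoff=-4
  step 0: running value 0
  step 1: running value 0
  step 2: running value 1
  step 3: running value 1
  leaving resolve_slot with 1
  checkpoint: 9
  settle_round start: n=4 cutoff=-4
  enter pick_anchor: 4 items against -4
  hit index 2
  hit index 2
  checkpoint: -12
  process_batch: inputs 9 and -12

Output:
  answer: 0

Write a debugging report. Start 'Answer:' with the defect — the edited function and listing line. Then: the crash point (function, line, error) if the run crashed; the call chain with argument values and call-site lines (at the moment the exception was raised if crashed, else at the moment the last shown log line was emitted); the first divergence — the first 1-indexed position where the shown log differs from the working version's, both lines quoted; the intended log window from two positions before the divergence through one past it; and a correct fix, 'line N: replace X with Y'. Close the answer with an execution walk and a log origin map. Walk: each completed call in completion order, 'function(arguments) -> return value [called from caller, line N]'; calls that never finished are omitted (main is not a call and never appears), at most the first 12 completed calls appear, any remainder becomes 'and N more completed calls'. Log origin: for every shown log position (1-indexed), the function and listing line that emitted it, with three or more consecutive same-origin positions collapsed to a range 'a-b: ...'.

Answer: the defect is in process_batch at line 49.
Key observation: The logs agree in full; only the final output differs.
Call chain: main -> process_batch(9, -12) (called at line 60).
First divergence: none (the log streams are identical).
Execution walk:
  grade_run([-2, 1, -4, 9]) -> 9  [called from mix_signals, line 27]
  resolve_slot([-2, 1, -4, 9], -4) -> 1  [called from mix_signals, line 28]
  mix_signals([-2, 1, -4, 9], -4) -> 9  [called from main, line 56]
  pick_anchor([-2, 1, -4, 9], -4) -> 2  [called from settle_round, line 41]
  settle_round([-2, 1, -4, 9], -4) -> -12  [called from main, line 58]
  process_batch(9, -12) -> 0  [called from main, line 60]
Log origins:
  1 — main, line 55
  2 — mix_signals, line 26
  3 — grade_run, line 2
  4 — grade_run, line 7
  5 — resolve_slot, line 11
  6-9 — resolve_slot, line 16
  10 — resolve_slot, line 17
  11 — main, line 57
  12 — settle_round, line 40
  13 — pick_anchor, line 33
  14 — pick_anchor, line 36
  15 — settle_round, line 42
  16 — main, line 59
  17 — process_batch, line 47
A correct fix: line 49: replace `floor % floor` with `floor % step`.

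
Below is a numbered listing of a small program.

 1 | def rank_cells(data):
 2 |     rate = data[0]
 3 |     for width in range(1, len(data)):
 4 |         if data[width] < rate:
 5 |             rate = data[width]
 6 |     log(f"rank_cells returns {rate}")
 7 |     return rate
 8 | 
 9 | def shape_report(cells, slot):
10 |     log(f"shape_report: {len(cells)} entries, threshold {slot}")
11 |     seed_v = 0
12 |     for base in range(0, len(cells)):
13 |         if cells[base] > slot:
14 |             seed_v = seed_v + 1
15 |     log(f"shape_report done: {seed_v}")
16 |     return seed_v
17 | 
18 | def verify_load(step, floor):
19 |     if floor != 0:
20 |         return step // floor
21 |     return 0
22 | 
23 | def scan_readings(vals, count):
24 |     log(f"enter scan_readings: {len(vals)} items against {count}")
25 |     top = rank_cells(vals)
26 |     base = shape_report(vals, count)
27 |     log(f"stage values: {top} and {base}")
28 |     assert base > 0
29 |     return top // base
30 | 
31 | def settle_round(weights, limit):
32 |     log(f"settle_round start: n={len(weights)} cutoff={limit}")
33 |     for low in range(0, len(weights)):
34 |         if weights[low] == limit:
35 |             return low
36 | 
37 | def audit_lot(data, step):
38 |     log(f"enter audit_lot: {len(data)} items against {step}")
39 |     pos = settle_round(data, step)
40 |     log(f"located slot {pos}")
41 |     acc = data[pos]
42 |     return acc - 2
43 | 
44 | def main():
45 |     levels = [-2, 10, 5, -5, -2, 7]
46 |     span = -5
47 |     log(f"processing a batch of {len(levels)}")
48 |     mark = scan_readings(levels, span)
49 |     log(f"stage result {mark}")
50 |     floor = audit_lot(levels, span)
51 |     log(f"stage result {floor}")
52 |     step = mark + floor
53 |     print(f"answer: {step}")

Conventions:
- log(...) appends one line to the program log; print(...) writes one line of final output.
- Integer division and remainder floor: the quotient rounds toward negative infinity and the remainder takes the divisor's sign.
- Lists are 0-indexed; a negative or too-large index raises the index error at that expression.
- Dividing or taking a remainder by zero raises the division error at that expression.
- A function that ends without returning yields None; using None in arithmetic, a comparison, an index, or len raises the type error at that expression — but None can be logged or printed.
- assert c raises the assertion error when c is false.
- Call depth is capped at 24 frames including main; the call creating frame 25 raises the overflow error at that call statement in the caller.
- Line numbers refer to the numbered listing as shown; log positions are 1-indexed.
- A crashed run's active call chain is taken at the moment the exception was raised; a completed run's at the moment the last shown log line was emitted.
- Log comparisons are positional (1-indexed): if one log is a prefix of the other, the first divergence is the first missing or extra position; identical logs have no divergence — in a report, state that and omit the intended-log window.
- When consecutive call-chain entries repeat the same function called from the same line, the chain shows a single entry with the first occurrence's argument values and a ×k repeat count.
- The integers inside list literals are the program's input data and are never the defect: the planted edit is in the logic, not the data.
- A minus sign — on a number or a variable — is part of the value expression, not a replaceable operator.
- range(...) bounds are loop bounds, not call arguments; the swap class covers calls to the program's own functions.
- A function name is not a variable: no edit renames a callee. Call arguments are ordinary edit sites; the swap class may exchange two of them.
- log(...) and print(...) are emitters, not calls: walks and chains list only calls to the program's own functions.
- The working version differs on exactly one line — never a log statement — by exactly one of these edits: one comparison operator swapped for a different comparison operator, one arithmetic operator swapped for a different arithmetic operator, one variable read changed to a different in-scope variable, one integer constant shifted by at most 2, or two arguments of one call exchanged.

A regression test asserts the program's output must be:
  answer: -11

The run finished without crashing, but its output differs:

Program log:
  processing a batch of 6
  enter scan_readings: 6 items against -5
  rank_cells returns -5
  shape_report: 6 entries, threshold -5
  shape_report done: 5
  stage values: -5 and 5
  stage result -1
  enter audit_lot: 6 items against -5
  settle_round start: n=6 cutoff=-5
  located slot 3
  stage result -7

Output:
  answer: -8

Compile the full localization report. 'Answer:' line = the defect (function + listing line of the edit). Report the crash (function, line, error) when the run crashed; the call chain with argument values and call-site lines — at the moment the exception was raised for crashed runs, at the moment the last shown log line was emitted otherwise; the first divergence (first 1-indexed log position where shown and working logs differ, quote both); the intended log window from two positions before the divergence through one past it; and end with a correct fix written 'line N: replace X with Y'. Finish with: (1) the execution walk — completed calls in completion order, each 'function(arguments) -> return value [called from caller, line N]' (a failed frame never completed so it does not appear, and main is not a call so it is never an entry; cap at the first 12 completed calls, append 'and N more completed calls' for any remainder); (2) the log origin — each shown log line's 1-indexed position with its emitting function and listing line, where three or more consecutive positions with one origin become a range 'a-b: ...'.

Answer: the defect is in audit_lot at line 42.
Key observation: At log position 11 the runs split — shown 'stage result -7', but the working version logs 'stage result -10'.
Call chain: main.
First divergence: position 11 — the shown line 'stage result -7' should read 'stage result -10'.
Intended log window:
  9: settle_round start: n=6 cutoff=-5
  10: located slot 3
  11: stage result -10
Execution walk:
  rank_cells([-2, 10, 5, -5, -2, 7]) -> -5  [called from scan_readings, line 25]
  shape_report([-2, 10, 5, -5, -2, 7], -5) -> 5  [called from scan_readings, line 26]
  scan_readings([-2, 10, 5, -5, -2, 7], -5) -> -1  [called from main, line 48]
  settle_round([-2, 10, 5, -5, -2, 7], -5) -> 3  [called from audit_lot, line 39]
  audit_lot([-2, 10, 5, -5, -2, 7], -5) -> -7  [called from main, line 50]
Log origin:
  1 — main, line 47
  2 — scan_readings, line 24
  3 — rank_cells, line 6
  4 — shape_report, line 10
  5 — shape_report, line 15
  6 — scan_readings, line 27
  7 — main, line 49
  8 — audit_lot, line 38
  9 — settle_round, line 32
  10 — audit_lot, line 40
  11 — main, line 51
A correct fix: line 42: replace `-` with `*`.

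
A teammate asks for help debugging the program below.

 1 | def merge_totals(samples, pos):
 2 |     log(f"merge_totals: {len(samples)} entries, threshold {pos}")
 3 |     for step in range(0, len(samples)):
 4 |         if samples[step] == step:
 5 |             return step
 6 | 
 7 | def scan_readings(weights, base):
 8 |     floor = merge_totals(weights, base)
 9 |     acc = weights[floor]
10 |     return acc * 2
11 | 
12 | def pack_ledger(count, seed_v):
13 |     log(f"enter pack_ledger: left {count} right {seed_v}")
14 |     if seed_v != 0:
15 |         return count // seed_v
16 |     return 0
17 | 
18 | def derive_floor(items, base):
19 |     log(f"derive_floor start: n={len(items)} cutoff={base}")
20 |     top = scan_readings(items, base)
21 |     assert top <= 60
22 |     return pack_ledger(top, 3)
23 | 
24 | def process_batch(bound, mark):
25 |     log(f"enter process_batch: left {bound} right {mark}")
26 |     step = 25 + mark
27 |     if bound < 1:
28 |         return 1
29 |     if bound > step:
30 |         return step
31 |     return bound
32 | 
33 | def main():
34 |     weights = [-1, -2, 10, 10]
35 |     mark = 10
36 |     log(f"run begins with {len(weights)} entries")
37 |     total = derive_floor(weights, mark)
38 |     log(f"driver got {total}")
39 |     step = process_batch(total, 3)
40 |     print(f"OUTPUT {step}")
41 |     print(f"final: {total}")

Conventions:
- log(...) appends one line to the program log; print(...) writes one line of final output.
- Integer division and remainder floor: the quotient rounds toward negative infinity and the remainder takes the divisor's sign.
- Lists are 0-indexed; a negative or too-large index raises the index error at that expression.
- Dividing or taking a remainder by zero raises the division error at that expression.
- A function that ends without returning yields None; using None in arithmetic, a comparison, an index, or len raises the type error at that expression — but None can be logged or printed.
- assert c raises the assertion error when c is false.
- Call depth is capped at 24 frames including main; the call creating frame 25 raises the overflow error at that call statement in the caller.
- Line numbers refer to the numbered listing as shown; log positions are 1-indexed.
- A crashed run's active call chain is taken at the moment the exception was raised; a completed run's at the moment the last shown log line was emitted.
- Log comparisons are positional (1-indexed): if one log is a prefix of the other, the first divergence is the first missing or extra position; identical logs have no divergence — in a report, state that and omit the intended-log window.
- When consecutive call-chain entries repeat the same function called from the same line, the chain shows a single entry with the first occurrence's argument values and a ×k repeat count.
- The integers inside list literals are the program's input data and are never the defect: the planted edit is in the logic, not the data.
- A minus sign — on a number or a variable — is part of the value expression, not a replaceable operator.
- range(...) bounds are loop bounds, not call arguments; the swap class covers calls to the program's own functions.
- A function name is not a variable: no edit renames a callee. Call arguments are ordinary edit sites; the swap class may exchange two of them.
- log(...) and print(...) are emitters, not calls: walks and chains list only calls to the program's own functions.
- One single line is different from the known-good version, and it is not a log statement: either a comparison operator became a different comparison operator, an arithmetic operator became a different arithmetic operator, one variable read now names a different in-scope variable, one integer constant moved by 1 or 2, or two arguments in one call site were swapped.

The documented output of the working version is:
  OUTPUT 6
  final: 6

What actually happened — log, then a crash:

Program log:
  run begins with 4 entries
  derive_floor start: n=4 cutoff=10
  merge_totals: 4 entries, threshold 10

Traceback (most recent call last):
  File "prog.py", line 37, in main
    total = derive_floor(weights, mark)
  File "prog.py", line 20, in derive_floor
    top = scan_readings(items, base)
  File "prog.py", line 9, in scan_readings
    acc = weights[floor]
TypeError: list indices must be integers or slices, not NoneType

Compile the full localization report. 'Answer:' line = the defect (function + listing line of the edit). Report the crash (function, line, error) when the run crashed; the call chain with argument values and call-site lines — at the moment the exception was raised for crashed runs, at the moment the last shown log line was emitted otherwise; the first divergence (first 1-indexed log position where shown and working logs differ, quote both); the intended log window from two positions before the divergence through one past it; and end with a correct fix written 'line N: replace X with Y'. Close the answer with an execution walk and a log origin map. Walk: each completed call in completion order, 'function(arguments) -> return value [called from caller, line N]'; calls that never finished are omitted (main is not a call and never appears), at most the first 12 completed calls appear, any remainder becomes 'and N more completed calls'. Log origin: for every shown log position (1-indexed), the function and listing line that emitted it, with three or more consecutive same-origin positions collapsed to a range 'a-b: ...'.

Answer: the defect is in merge_totals at line 4.
Core observation: The faulty run's log stops after 3 lines; the working version's next line would be 'enter pack_ledger: left 20 right 3'.
Crash: scan_readings, line 9, TypeError.
Call chain: main -> derive_floor([-1, -2, 10, 10], 10) (called at line 37) -> scan_readings([-1, -2, 10, 10], 10) (called at line 20).
First divergence: position 4; the shown log stops at 3 lines while the working version next logs 'enter pack_ledger: left 20 right 3'.
Intended log window:
  2: derive_floor start: n=4 cutoff=10
  3: merge_totals: 4 entries, threshold 10
  4: enter pack_ledger: left 20 right 3
  5: driver got 6
Execution walk:
  merge_totals([-1, -2, 10, 10], 10) -> None  [called from scan_readings, line 8]
Log origin:
  1: from main, line 36
  2: from derive_floor, line 19
  3: from merge_totals, line 2
A correct fix: line 4: replace `samples[step] == step` with `samples[step] == pos`.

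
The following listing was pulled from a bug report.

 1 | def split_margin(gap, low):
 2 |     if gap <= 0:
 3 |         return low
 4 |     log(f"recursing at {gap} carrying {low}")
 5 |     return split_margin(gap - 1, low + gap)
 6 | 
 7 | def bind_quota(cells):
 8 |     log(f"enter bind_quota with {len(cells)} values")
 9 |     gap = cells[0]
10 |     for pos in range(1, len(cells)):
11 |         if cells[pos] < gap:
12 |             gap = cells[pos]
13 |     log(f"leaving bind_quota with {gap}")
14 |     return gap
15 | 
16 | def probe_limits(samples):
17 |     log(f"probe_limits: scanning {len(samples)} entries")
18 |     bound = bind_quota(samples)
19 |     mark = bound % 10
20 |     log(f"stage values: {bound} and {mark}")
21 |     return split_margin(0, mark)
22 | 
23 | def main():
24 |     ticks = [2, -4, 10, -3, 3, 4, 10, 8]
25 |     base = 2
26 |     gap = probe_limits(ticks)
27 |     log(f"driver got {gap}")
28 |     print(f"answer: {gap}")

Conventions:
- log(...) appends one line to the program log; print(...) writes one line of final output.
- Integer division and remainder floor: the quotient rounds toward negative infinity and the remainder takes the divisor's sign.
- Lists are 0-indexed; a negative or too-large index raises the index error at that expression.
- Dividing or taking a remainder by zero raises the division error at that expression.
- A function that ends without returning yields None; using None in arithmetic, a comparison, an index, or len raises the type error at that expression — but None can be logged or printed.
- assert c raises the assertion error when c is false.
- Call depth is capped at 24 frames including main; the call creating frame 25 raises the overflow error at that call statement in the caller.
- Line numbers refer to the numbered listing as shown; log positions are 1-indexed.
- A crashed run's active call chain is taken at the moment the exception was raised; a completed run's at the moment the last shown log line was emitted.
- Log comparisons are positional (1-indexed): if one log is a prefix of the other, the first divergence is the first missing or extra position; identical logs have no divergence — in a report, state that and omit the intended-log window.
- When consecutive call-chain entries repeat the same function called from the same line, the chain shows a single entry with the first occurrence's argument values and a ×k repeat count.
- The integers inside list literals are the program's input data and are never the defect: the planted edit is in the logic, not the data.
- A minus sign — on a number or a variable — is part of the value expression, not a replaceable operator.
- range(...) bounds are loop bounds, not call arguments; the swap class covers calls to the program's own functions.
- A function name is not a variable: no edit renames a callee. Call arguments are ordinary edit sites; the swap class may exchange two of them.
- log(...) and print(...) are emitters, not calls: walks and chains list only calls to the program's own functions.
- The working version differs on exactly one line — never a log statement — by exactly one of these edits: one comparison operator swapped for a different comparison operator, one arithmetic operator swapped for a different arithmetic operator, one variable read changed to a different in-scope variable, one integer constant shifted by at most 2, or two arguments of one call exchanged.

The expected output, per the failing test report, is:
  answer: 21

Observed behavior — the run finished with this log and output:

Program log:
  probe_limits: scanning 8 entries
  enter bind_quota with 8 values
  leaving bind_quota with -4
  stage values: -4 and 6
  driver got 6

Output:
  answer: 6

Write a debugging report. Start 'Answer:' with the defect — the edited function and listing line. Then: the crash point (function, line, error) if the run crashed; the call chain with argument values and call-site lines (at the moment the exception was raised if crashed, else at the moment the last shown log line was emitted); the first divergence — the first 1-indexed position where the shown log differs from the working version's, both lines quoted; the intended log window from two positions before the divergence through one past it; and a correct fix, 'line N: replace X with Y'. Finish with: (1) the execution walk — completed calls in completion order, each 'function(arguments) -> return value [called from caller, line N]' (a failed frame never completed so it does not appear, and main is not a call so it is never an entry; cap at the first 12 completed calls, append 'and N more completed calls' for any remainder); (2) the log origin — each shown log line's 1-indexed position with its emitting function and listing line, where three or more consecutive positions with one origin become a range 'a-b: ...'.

Answer: the defect is in probe_limits at line 21.
Core observation: Position 5 is the first bad log line: 'driver got 6' should read 'recursing at 6 carrying 0'.
Call chain: main.
First divergence: position 5 — the shown line 'driver got 6' should read 'recursing at 6 carrying 0'.
Intended log window:
  3: leaving bind_quota with -4
  4: stage values: -4 and 6
  5: recursing at 6 carrying 0
  6: recursing at 5 carrying 6
Execution walk:
  bind_quota([2, -4, 10, -3, 3, 4, 10, 8]) -> -4  [called from probe_limits, line 18]
  split_margin(0, 6) -> 6  [called from probe_limits, line 21]
  probe_limits([2, -4, 10, -3, 3, 4, 10, 8]) -> 6  [called from main, line 26]
Log origins:
  1: emitted by probe_limits (line 17)
  2: emitted by bind_quota (line 8)
  3: emitted by bind_quota (line 13)
  4: emitted by probe_limits (line 20)
  5: emitted by main (line 27)
A correct fix: line 21: replace `split_margin(0, mark)` with `split_margin(mark, 0)`.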